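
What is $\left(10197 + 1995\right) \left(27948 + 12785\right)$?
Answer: $496616736$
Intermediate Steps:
$\left(10197 + 1995\right) \left(27948 + 12785\right) = 12192 \cdot 40733 = 496616736$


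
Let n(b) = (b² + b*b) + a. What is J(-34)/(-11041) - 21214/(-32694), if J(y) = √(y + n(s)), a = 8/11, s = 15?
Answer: 10607/16347 - 2*√12606/121451 ≈ 0.64702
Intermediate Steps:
a = 8/11 (a = 8*(1/11) = 8/11 ≈ 0.72727)
n(b) = 8/11 + 2*b² (n(b) = (b² + b*b) + 8/11 = (b² + b²) + 8/11 = 2*b² + 8/11 = 8/11 + 2*b²)
J(y) = √(4958/11 + y) (J(y) = √(y + (8/11 + 2*15²)) = √(y + (8/11 + 2*225)) = √(y + (8/11 + 450)) = √(y + 4958/11) = √(4958/11 + y))
J(-34)/(-11041) - 21214/(-32694) = (√(54538 + 121*(-34))/11)/(-11041) - 21214/(-32694) = (√(54538 - 4114)/11)*(-1/11041) - 21214*(-1/32694) = (√50424/11)*(-1/11041) + 10607/16347 = ((2*√12606)/11)*(-1/11041) + 10607/16347 = (2*√12606/11)*(-1/11041) + 10607/16347 = -2*√12606/121451 + 10607/16347 = 10607/16347 - 2*√12606/121451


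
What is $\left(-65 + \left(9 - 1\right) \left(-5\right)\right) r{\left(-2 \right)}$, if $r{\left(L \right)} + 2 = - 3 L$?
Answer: $-420$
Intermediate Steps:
$r{\left(L \right)} = -2 - 3 L$
$\left(-65 + \left(9 - 1\right) \left(-5\right)\right) r{\left(-2 \right)} = \left(-65 + \left(9 - 1\right) \left(-5\right)\right) \left(-2 - -6\right) = \left(-65 + 8 \left(-5\right)\right) \left(-2 + 6\right) = \left(-65 - 40\right) 4 = \left(-105\right) 4 = -420$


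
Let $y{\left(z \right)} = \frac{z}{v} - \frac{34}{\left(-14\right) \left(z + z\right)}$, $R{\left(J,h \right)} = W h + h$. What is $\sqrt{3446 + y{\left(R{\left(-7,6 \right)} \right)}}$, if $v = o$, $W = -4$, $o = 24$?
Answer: $\frac{\sqrt{6077302}}{42} \approx 58.696$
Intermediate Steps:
$v = 24$
$R{\left(J,h \right)} = - 3 h$ ($R{\left(J,h \right)} = - 4 h + h = - 3 h$)
$y{\left(z \right)} = \frac{z}{24} + \frac{17}{14 z}$ ($y{\left(z \right)} = \frac{z}{24} - \frac{34}{\left(-14\right) \left(z + z\right)} = z \frac{1}{24} - \frac{34}{\left(-14\right) 2 z} = \frac{z}{24} - \frac{34}{\left(-28\right) z} = \frac{z}{24} - 34 \left(- \frac{1}{28 z}\right) = \frac{z}{24} + \frac{17}{14 z}$)
$\sqrt{3446 + y{\left(R{\left(-7,6 \right)} \right)}} = \sqrt{3446 + \left(\frac{\left(-3\right) 6}{24} + \frac{17}{14 \left(\left(-3\right) 6\right)}\right)} = \sqrt{3446 + \left(\frac{1}{24} \left(-18\right) + \frac{17}{14 \left(-18\right)}\right)} = \sqrt{3446 + \left(- \frac{3}{4} + \frac{17}{14} \left(- \frac{1}{18}\right)\right)} = \sqrt{3446 - \frac{103}{126}} = \sqrt{\frac{434093}{126}} = \frac{\sqrt{6077302}}{42}$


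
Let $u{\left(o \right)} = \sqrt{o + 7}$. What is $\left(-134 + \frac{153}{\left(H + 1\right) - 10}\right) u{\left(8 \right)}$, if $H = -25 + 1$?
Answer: $- \frac{1525 \sqrt{15}}{11} \approx -536.94$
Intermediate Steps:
$H = -24$
$u{\left(o \right)} = \sqrt{7 + o}$
$\left(-134 + \frac{153}{\left(H + 1\right) - 10}\right) u{\left(8 \right)} = \left(-134 + \frac{153}{\left(-24 + 1\right) - 10}\right) \sqrt{7 + 8} = \left(-134 + \frac{153}{-23 - 10}\right) \sqrt{15} = \left(-134 + \frac{153}{-33}\right) \sqrt{15} = \left(-134 + 153 \left(- \frac{1}{33}\right)\right) \sqrt{15} = \left(-134 - \frac{51}{11}\right) \sqrt{15} = - \frac{1525 \sqrt{15}}{11}$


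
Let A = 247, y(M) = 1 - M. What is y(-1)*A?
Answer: 494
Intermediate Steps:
y(-1)*A = (1 - 1*(-1))*247 = (1 + 1)*247 = 2*247 = 494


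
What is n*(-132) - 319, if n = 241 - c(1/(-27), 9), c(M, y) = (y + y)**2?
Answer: 10637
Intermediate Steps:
c(M, y) = 4*y**2 (c(M, y) = (2*y)**2 = 4*y**2)
n = -83 (n = 241 - 4*9**2 = 241 - 4*81 = 241 - 1*324 = 241 - 324 = -83)
n*(-132) - 319 = -83*(-132) - 319 = 10956 - 319 = 10637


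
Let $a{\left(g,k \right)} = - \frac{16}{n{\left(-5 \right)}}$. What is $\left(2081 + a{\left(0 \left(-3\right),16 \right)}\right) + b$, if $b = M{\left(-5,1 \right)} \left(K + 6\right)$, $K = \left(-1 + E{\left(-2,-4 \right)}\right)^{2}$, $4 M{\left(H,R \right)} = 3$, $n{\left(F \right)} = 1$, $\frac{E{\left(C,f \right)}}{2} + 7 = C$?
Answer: $\frac{9361}{4} \approx 2340.3$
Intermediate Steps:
$E{\left(C,f \right)} = -14 + 2 C$
$M{\left(H,R \right)} = \frac{3}{4}$ ($M{\left(H,R \right)} = \frac{1}{4} \cdot 3 = \frac{3}{4}$)
$K = 361$ ($K = \left(-1 + \left(-14 + 2 \left(-2\right)\right)\right)^{2} = \left(-1 - 18\right)^{2} = \left(-19\right)^{2} = 361$)
$a{\left(g,k \right)} = -16$ ($a{\left(g,k \right)} = - \frac{16}{1} = \left(-16\right) 1 = -16$)
$b = \frac{1101}{4}$ ($b = \frac{3 \left(361 + 6\right)}{4} = \frac{3}{4} \cdot 367 = \frac{1101}{4} \approx 275.25$)
$\left(2081 + a{\left(0 \left(-3\right),16 \right)}\right) + b = \left(2081 - 16\right) + \frac{1101}{4} = 2065 + \frac{1101}{4} = \frac{9361}{4}$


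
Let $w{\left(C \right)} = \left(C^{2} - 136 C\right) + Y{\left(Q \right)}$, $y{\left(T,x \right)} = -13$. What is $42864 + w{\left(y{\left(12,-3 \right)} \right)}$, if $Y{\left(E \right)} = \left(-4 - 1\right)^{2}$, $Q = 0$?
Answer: $44826$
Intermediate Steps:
$Y{\left(E \right)} = 25$ ($Y{\left(E \right)} = \left(-5\right)^{2} = 25$)
$w{\left(C \right)} = 25 + C^{2} - 136 C$ ($w{\left(C \right)} = \left(C^{2} - 136 C\right) + 25 = 25 + C^{2} - 136 C$)
$42864 + w{\left(y{\left(12,-3 \right)} \right)} = 42864 + \left(25 + \left(-13\right)^{2} - -1768\right) = 42864 + \left(25 + 169 + 1768\right) = 42864 + 1962 = 44826$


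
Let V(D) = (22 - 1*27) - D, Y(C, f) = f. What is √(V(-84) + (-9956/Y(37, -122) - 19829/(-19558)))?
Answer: √230040746068210/1193038 ≈ 12.713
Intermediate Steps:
V(D) = -5 - D (V(D) = (22 - 27) - D = -5 - D)
√(V(-84) + (-9956/Y(37, -122) - 19829/(-19558))) = √((-5 - 1*(-84)) + (-9956/(-122) - 19829/(-19558))) = √((-5 + 84) + (-9956*(-1/122) - 19829*(-1/19558))) = √(79 + (4978/61 + 19829/19558)) = √(79 + 98569293/1193038) = √(192819295/1193038) = √230040746068210/1193038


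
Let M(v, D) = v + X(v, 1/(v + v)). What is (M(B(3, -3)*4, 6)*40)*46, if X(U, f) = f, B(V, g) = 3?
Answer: 66470/3 ≈ 22157.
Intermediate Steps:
M(v, D) = v + 1/(2*v) (M(v, D) = v + 1/(v + v) = v + 1/(2*v))
(M(B(3, -3)*4, 6)*40)*46 = ((3*4 + 1/(2*((3*4))))*40)*46 = ((12 + (½)/12)*40)*46 = ((12 + (½)*(1/12))*40)*46 = ((12 + 1/24)*40)*46 = ((289/24)*40)*46 = (1445/3)*46 = 66470/3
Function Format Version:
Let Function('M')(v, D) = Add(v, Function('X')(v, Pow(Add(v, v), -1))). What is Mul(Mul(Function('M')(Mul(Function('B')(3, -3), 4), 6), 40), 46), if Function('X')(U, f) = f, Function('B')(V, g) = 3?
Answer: Rational(66470, 3) ≈ 22157.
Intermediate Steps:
Function('M')(v, D) = Add(v, Mul(Rational(1, 2), Pow(v, -1))) (Function('M')(v, D) = Add(v, Pow(Add(v, v), -1)) = Add(v, Pow(Mul(2, v), -1)) = Add(v, Mul(Rational(1, 2), Pow(v, -1))))
Mul(Mul(Function('M')(Mul(Function('B')(3, -3), 4), 6), 40), 46) = Mul(Mul(Add(Mul(3, 4), Mul(Rational(1, 2), Pow(Mul(3, 4), -1))), 40), 46) = Mul(Mul(Add(12, Mul(Rational(1, 2), Pow(12, -1))), 40), 46) = Mul(Mul(Add(12, Mul(Rational(1, 2), Rational(1, 12))), 40), 46) = Mul(Mul(Add(12, Rational(1, 24)), 40), 46) = Mul(Mul(Rational(289, 24), 40), 46) = Mul(Rational(1445, 3), 46) = Rational(66470, 3)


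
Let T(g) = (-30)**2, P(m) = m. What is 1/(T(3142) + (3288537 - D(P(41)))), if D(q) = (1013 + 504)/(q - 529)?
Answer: 488/1605246773 ≈ 3.0400e-7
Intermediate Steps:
D(q) = 1517/(-529 + q)
T(g) = 900
1/(T(3142) + (3288537 - D(P(41)))) = 1/(900 + (3288537 - 1517/(-529 + 41))) = 1/(900 + (3288537 - 1517/(-488))) = 1/(900 + (3288537 - 1517*(-1)/488)) = 1/(900 + (3288537 - 1*(-1517/488))) = 1/(900 + (3288537 + 1517/488)) = 1/(900 + 1604807573/488) = 1/(1605246773/488) = 488/1605246773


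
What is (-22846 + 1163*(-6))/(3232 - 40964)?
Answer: 7456/9433 ≈ 0.79042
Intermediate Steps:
(-22846 + 1163*(-6))/(3232 - 40964) = (-22846 - 6978)/(-37732) = -29824*(-1/37732) = 7456/9433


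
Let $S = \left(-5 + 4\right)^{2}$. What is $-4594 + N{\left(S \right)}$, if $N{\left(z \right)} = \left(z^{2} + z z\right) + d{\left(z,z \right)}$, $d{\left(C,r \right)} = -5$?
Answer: $-4597$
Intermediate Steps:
$S = 1$ ($S = \left(-1\right)^{2} = 1$)
$N{\left(z \right)} = -5 + 2 z^{2}$ ($N{\left(z \right)} = \left(z^{2} + z z\right) - 5 = \left(z^{2} + z^{2}\right) - 5 = 2 z^{2} - 5 = -5 + 2 z^{2}$)
$-4594 + N{\left(S \right)} = -4594 - \left(5 - 2 \cdot 1^{2}\right) = -4594 + \left(-5 + 2 \cdot 1\right) = -4594 + \left(-5 + 2\right) = -4594 - 3 = -4597$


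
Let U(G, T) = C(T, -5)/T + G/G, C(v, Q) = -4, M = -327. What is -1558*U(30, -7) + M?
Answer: -19427/7 ≈ -2775.3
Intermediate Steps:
U(G, T) = 1 - 4/T (U(G, T) = -4/T + G/G = -4/T + 1 = 1 - 4/T)
-1558*U(30, -7) + M = -1558*(-4 - 7)/(-7) - 327 = -(-1558)*(-11)/7 - 327 = -1558*11/7 - 327 = -17138/7 - 327 = -19427/7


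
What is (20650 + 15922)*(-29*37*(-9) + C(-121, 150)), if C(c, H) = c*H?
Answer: -310605996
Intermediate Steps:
C(c, H) = H*c
(20650 + 15922)*(-29*37*(-9) + C(-121, 150)) = (20650 + 15922)*(-29*37*(-9) + 150*(-121)) = 36572*(-1073*(-9) - 18150) = 36572*(9657 - 18150) = 36572*(-8493) = -310605996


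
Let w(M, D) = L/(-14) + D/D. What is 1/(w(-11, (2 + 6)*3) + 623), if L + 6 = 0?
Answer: 7/4371 ≈ 0.0016015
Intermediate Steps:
L = -6 (L = -6 + 0 = -6)
w(M, D) = 10/7 (w(M, D) = -6/(-14) + D/D = -6*(-1/14) + 1 = 3/7 + 1 = 10/7)
1/(w(-11, (2 + 6)*3) + 623) = 1/(10/7 + 623) = 1/(4371/7) = 7/4371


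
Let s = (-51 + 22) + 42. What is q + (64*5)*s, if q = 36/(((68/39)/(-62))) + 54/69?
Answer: 1126340/391 ≈ 2880.7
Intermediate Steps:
s = 13 (s = -29 + 42 = 13)
q = -500220/391 (q = 36/(((68*(1/39))*(-1/62))) + 54*(1/69) = 36/(((68/39)*(-1/62))) + 18/23 = 36/(-34/1209) + 18/23 = 36*(-1209/34) + 18/23 = -21762/17 + 18/23 = -500220/391 ≈ -1279.3)
q + (64*5)*s = -500220/391 + (64*5)*13 = -500220/391 + 320*13 = -500220/391 + 4160 = 1126340/391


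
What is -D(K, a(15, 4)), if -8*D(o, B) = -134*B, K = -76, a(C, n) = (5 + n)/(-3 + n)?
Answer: -603/4 ≈ -150.75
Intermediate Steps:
a(C, n) = (5 + n)/(-3 + n)
D(o, B) = 67*B/4 (D(o, B) = -(-67)*B/4 = 67*B/4)
-D(K, a(15, 4)) = -67*(5 + 4)/(-3 + 4)/4 = -67*9/1/4 = -67*1*9/4 = -67*9/4 = -1*603/4 = -603/4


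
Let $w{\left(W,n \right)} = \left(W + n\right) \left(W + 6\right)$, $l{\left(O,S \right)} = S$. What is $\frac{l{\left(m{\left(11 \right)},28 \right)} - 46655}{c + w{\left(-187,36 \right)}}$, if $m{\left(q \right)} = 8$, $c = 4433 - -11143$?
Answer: $- \frac{46627}{42907} \approx -1.0867$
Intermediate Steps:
$c = 15576$ ($c = 4433 + 11143 = 15576$)
$w{\left(W,n \right)} = \left(6 + W\right) \left(W + n\right)$ ($w{\left(W,n \right)} = \left(W + n\right) \left(6 + W\right) = \left(6 + W\right) \left(W + n\right)$)
$\frac{l{\left(m{\left(11 \right)},28 \right)} - 46655}{c + w{\left(-187,36 \right)}} = \frac{28 - 46655}{15576 + \left(\left(-187\right)^{2} + 6 \left(-187\right) + 6 \cdot 36 - 6732\right)} = - \frac{46627}{15576 + \left(34969 - 1122 + 216 - 6732\right)} = - \frac{46627}{15576 + 27331} = - \frac{46627}{42907}$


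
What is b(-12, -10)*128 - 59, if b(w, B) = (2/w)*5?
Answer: -497/3 ≈ -165.67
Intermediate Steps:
b(w, B) = 10/w
b(-12, -10)*128 - 59 = (10/(-12))*128 - 59 = (10*(-1/12))*128 - 59 = -⅚*128 - 59 = -320/3 - 59 = -497/3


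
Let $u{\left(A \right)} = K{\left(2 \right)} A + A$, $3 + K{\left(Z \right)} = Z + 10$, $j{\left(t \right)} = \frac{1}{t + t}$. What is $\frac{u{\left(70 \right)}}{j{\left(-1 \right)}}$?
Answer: $-1400$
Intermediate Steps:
$j{\left(t \right)} = \frac{1}{2 t}$
$K{\left(Z \right)} = 7 + Z$ ($K{\left(Z \right)} = -3 + \left(Z + 10\right) = -3 + \left(10 + Z\right) = 7 + Z$)
$u{\left(A \right)} = 10 A$ ($u{\left(A \right)} = \left(7 + 2\right) A + A = 9 A + A = 10 A$)
$\frac{u{\left(70 \right)}}{j{\left(-1 \right)}} = \frac{10 \cdot 70}{\frac{1}{2} \frac{1}{-1}} = \frac{700}{\frac{1}{2} \left(-1\right)} = \frac{700}{- \frac{1}{2}} = 700 \left(-2\right) = -1400$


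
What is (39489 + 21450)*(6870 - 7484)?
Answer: -37416546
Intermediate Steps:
(39489 + 21450)*(6870 - 7484) = 60939*(-614) = -37416546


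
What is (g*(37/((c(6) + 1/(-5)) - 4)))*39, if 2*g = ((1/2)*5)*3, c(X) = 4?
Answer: -108225/4 ≈ -27056.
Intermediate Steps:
g = 15/4 (g = (((1/2)*5)*3)/2 = ((5/2)*3)/2 = (1/2)*(15/2) = 15/4 ≈ 3.7500)
(g*(37/((c(6) + 1/(-5)) - 4)))*39 = (15*(37/((4 + 1/(-5)) - 4))/4)*39 = (15*(37/((4 - 1/5) - 4))/4)*39 = (15*(37/(19/5 - 4))/4)*39 = (15*(37/(-1/5))/4)*39 = (15*(37*(-5))/4)*39 = ((15/4)*(-185))*39 = -2775/4*39 = -108225/4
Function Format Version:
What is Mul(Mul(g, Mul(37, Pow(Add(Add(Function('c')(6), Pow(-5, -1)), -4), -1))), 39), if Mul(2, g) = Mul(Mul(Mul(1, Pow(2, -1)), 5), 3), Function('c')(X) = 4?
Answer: Rational(-108225, 4) ≈ -27056.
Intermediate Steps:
g = Rational(15, 4) (g = Mul(Rational(1, 2), Mul(Mul(Mul(1, Pow(2, -1)), 5), 3)) = Mul(Rational(1, 2), Mul(Mul(Mul(1, Rational(1, 2)), 5), 3)) = Mul(Rational(1, 2), Mul(Mul(Rational(1, 2), 5), 3)) = Mul(Rational(1, 2), Mul(Rational(5, 2), 3)) = Mul(Rational(1, 2), Rational(15, 2)) = Rational(15, 4) ≈ 3.7500)
Mul(Mul(g, Mul(37, Pow(Add(Add(Function('c')(6), Pow(-5, -1)), -4), -1))), 39) = Mul(Mul(Rational(15, 4), Mul(37, Pow(Add(Add(4, Pow(-5, -1)), -4), -1))), 39) = Mul(Mul(Rational(15, 4), Mul(37, Pow(Add(Add(4, Rational(-1, 5)), -4), -1))), 39) = Mul(Mul(Rational(15, 4), Mul(37, Pow(Add(Rational(19, 5), -4), -1))), 39) = Mul(Mul(Rational(15, 4), Mul(37, Pow(Rational(-1, 5), -1))), 39) = Mul(Mul(Rational(15, 4), Mul(37, -5)), 39) = Mul(Mul(Rational(15, 4), -185), 39) = Mul(Rational(-2775, 4), 39) = Rational(-108225, 4)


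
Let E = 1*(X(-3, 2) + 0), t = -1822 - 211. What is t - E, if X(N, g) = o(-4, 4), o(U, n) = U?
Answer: -2029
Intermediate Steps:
X(N, g) = -4
t = -2033
E = -4 (E = 1*(-4 + 0) = 1*(-4) = -4)
t - E = -2033 - 1*(-4) = -2033 + 4 = -2029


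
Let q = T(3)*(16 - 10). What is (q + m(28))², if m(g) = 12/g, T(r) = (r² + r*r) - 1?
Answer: 514089/49 ≈ 10492.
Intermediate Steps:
T(r) = -1 + 2*r² (T(r) = (r² + r²) - 1 = 2*r² - 1 = -1 + 2*r²)
q = 102 (q = (-1 + 2*3²)*(16 - 10) = (-1 + 2*9)*6 = (-1 + 18)*6 = 17*6 = 102)
(q + m(28))² = (102 + 12/28)² = (102 + 12*(1/28))² = (102 + 3/7)² = (717/7)² = 514089/49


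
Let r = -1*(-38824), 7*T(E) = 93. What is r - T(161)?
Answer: 271675/7 ≈ 38811.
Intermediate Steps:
T(E) = 93/7 (T(E) = (⅐)*93 = 93/7)
r = 38824
r - T(161) = 38824 - 1*93/7 = 38824 - 93/7 = 271675/7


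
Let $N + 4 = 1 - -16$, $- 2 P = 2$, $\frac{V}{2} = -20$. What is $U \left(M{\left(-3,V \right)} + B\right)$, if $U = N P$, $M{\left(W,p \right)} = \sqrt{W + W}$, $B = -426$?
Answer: $5538 - 13 i \sqrt{6} \approx 5538.0 - 31.843 i$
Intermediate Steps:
$V = -40$ ($V = 2 \left(-20\right) = -40$)
$P = -1$ ($P = \left(- \frac{1}{2}\right) 2 = -1$)
$M{\left(W,p \right)} = \sqrt{2} \sqrt{W}$ ($M{\left(W,p \right)} = \sqrt{2 W} = \sqrt{2} \sqrt{W}$)
$N = 13$ ($N = -4 + \left(1 - -16\right) = -4 + \left(1 + 16\right) = -4 + 17 = 13$)
$U = -13$ ($U = 13 \left(-1\right) = -13$)
$U \left(M{\left(-3,V \right)} + B\right) = - 13 \left(\sqrt{2} \sqrt{-3} - 426\right) = - 13 \left(\sqrt{2} i \sqrt{3} - 426\right) = - 13 \left(i \sqrt{6} - 426\right) = - 13 \left(-426 + i \sqrt{6}\right) = 5538 - 13 i \sqrt{6}$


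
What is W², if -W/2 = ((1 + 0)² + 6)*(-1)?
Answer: 196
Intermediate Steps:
W = 14 (W = -2*((1 + 0)² + 6)*(-1) = -2*(1² + 6)*(-1) = -2*(1 + 6)*(-1) = -14*(-1) = -2*(-7) = 14)
W² = 14² = 196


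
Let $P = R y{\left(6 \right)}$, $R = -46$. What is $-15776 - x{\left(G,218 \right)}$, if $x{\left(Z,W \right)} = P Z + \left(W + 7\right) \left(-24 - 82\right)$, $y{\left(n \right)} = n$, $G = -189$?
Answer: $-44090$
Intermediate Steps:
$P = -276$ ($P = \left(-46\right) 6 = -276$)
$x{\left(Z,W \right)} = -742 - 276 Z - 106 W$ ($x{\left(Z,W \right)} = - 276 Z + \left(W + 7\right) \left(-24 - 82\right) = - 276 Z + \left(7 + W\right) \left(-106\right) = - 276 Z - \left(742 + 106 W\right) = -742 - 276 Z - 106 W$)
$-15776 - x{\left(G,218 \right)} = -15776 - \left(-742 - -52164 - 23108\right) = -15776 - \left(-742 + 52164 - 23108\right) = -15776 - 28314 = -44090$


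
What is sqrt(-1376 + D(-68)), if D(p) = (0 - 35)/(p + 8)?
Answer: I*sqrt(49515)/6 ≈ 37.087*I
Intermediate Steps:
D(p) = -35/(8 + p)
sqrt(-1376 + D(-68)) = sqrt(-1376 - 35/(8 - 68)) = sqrt(-1376 - 35/(-60)) = sqrt(-1376 - 35*(-1/60)) = sqrt(-1376 + 7/12) = sqrt(-16505/12) = I*sqrt(49515)/6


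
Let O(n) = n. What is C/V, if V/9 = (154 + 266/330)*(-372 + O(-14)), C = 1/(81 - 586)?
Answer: 11/2987458194 ≈ 3.6821e-9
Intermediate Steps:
C = -1/505 (C = 1/(-505) = -1/505 ≈ -0.0019802)
V = -29578794/55 (V = 9*((154 + 266/330)*(-372 - 14)) = 9*((154 + 266*(1/330))*(-386)) = 9*((154 + 133/165)*(-386)) = 9*((25543/165)*(-386)) = 9*(-9859598/165) = -29578794/55 ≈ -5.3780e+5)
C/V = -1/(505*(-29578794/55)) = -1/505*(-55/29578794) = 11/2987458194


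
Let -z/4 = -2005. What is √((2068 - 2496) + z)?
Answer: 2*√1898 ≈ 87.132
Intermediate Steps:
z = 8020 (z = -4*(-2005) = 8020)
√((2068 - 2496) + z) = √((2068 - 2496) + 8020) = √(-428 + 8020) = √7592 = 2*√1898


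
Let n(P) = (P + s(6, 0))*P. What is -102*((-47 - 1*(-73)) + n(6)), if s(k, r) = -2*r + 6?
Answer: -9996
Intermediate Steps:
s(k, r) = 6 - 2*r
n(P) = P*(6 + P) (n(P) = (P + (6 - 2*0))*P = (P + (6 + 0))*P = (P + 6)*P = (6 + P)*P = P*(6 + P))
-102*((-47 - 1*(-73)) + n(6)) = -102*((-47 - 1*(-73)) + 6*(6 + 6)) = -102*((-47 + 73) + 6*12) = -102*(26 + 72) = -102*98 = -9996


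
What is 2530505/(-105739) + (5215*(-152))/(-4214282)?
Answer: -5290222240945/222806982199 ≈ -23.744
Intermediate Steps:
2530505/(-105739) + (5215*(-152))/(-4214282) = 2530505*(-1/105739) - 792680*(-1/4214282) = -2530505/105739 + 396340/2107141 = -5290222240945/222806982199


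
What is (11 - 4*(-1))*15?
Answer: 225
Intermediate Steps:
(11 - 4*(-1))*15 = (11 + 4)*15 = 15*15 = 225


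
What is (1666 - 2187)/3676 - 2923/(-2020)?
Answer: 605783/464095 ≈ 1.3053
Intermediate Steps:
(1666 - 2187)/3676 - 2923/(-2020) = -521*1/3676 - 2923*(-1/2020) = -521/3676 + 2923/2020 = 605783/464095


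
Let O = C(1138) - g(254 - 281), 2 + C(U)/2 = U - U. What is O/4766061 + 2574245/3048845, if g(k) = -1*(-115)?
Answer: 2453729177278/2906196249909 ≈ 0.84431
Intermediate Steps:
C(U) = -4 (C(U) = -4 + 2*(U - U) = -4 + 2*0 = -4 + 0 = -4)
g(k) = 115
O = -119 (O = -4 - 1*115 = -4 - 115 = -119)
O/4766061 + 2574245/3048845 = -119/4766061 + 2574245/3048845 = -119*1/4766061 + 2574245*(1/3048845) = -119/4766061 + 514849/609769 = 2453729177278/2906196249909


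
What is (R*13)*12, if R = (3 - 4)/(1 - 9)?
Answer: 39/2 ≈ 19.500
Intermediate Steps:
R = ⅛ (R = -1/(-8) = -1*(-⅛) = ⅛ ≈ 0.12500)
(R*13)*12 = ((⅛)*13)*12 = (13/8)*12 = 39/2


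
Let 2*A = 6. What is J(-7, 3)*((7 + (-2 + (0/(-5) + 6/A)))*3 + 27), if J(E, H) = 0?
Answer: 0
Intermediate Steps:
A = 3 (A = (1/2)*6 = 3)
J(-7, 3)*((7 + (-2 + (0/(-5) + 6/A)))*3 + 27) = 0*((7 + (-2 + (0/(-5) + 6/3)))*3 + 27) = 0*((7 + (-2 + (0*(-1/5) + 6*(1/3))))*3 + 27) = 0*((7 + (-2 + (0 + 2)))*3 + 27) = 0*((7 + (-2 + 2))*3 + 27) = 0*((7 + 0)*3 + 27) = 0*(7*3 + 27) = 0*(21 + 27) = 0*48 = 0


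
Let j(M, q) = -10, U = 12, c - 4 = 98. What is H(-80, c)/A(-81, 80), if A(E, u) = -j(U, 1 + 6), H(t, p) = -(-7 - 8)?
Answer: 3/2 ≈ 1.5000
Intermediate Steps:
c = 102 (c = 4 + 98 = 102)
H(t, p) = 15 (H(t, p) = -1*(-15) = 15)
A(E, u) = 10 (A(E, u) = -1*(-10) = 10)
H(-80, c)/A(-81, 80) = 15/10 = 15*(⅒) = 3/2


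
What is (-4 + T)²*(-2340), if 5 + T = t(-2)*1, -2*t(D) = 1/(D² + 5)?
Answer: -1726985/9 ≈ -1.9189e+5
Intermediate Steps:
t(D) = -1/(2*(5 + D²)) (t(D) = -1/(2*(D² + 5)) = -1/(2*(5 + D²)))
T = -91/18 (T = -5 - 1/(10 + 2*(-2)²)*1 = -5 - 1/(10 + 2*4)*1 = -5 - 1/(10 + 8)*1 = -5 - 1/18*1 = -5 - 1/18 = -91/18 ≈ -5.0556)
(-4 + T)²*(-2340) = (-4 - 91/18)²*(-2340) = (-163/18)²*(-2340) = (26569/324)*(-2340) = -1726985/9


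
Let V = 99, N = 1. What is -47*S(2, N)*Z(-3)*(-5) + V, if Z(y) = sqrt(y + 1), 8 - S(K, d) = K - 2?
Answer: 99 + 1880*I*sqrt(2) ≈ 99.0 + 2658.7*I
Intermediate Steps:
S(K, d) = 10 - K (S(K, d) = 8 - (K - 2) = 8 - (-2 + K) = 8 + (2 - K) = 10 - K)
Z(y) = sqrt(1 + y)
-47*S(2, N)*Z(-3)*(-5) + V = -47*(10 - 1*2)*sqrt(1 - 3)*(-5) + 99 = -47*(10 - 2)*sqrt(-2)*(-5) + 99 = -47*8*(I*sqrt(2))*(-5) + 99 = -47*8*I*sqrt(2)*(-5) + 99 = -(-1880)*I*sqrt(2) + 99 = 1880*I*sqrt(2) + 99 = 99 + 1880*I*sqrt(2)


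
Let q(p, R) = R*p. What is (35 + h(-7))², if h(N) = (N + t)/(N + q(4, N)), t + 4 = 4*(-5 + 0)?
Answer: 1577536/1225 ≈ 1287.8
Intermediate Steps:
t = -24 (t = -4 + 4*(-5 + 0) = -4 + 4*(-5) = -4 - 20 = -24)
h(N) = (-24 + N)/(5*N) (h(N) = (N - 24)/(N + N*4) = (-24 + N)/(N + 4*N) = (-24 + N)/((5*N)) = (-24 + N)*(1/(5*N)) = (-24 + N)/(5*N))
(35 + h(-7))² = (35 + (⅕)*(-24 - 7)/(-7))² = (35 + (⅕)*(-⅐)*(-31))² = (35 + 31/35)² = (1256/35)² = 1577536/1225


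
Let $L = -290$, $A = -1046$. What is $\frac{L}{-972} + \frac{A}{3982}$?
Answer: $\frac{34517}{967626} \approx 0.035672$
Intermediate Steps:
$\frac{L}{-972} + \frac{A}{3982} = - \frac{290}{-972} - \frac{1046}{3982} = \left(-290\right) \left(- \frac{1}{972}\right) - \frac{523}{1991} = \frac{145}{486} - \frac{523}{1991} = \frac{34517}{967626}$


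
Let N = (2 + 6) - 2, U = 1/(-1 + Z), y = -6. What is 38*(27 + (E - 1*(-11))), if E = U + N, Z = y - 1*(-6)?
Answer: 1634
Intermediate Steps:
Z = 0 (Z = -6 - 1*(-6) = -6 + 6 = 0)
U = -1 (U = 1/(-1 + 0) = 1/(-1) = -1)
N = 6 (N = 8 - 2 = 6)
E = 5 (E = -1 + 6 = 5)
38*(27 + (E - 1*(-11))) = 38*(27 + (5 - 1*(-11))) = 38*(27 + (5 + 11)) = 38*(27 + 16) = 38*43 = 1634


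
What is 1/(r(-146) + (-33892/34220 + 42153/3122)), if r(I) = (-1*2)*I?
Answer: 26708710/8133109529 ≈ 0.0032839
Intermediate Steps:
r(I) = -2*I
1/(r(-146) + (-33892/34220 + 42153/3122)) = 1/(-2*(-146) + (-33892/34220 + 42153/3122)) = 1/(292 + (-33892*1/34220 + 42153*(1/3122))) = 1/(292 + (-8473/8555 + 42153/3122)) = 1/(292 + 334166209/26708710) = 1/(8133109529/26708710) = 26708710/8133109529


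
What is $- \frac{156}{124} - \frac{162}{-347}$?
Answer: $- \frac{8511}{10757} \approx -0.79121$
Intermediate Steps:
$- \frac{156}{124} - \frac{162}{-347} = \left(-156\right) \frac{1}{124} - - \frac{162}{347} = - \frac{39}{31} + \frac{162}{347} = - \frac{8511}{10757}$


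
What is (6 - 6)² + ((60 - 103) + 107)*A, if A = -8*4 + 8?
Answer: -1536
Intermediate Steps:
A = -24 (A = -32 + 8 = -24)
(6 - 6)² + ((60 - 103) + 107)*A = (6 - 6)² + ((60 - 103) + 107)*(-24) = 0² + (-43 + 107)*(-24) = 0 + 64*(-24) = 0 - 1536 = -1536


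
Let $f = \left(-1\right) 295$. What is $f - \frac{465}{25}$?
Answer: $- \frac{1568}{5} \approx -313.6$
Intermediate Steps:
$f = -295$
$f - \frac{465}{25} = -295 - \frac{465}{25} = -295 - 465 \cdot \frac{1}{25} = -295 - \frac{93}{5} = - \frac{1568}{5}$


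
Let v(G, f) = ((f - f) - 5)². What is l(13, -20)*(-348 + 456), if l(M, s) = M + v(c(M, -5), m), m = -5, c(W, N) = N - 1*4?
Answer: 4104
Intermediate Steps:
c(W, N) = -4 + N (c(W, N) = N - 4 = -4 + N)
v(G, f) = 25 (v(G, f) = (0 - 5)² = (-5)² = 25)
l(M, s) = 25 + M (l(M, s) = M + 25 = 25 + M)
l(13, -20)*(-348 + 456) = (25 + 13)*(-348 + 456) = 38*108 = 4104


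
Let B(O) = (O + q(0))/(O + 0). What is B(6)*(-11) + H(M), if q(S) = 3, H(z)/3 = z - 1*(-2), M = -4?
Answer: -45/2 ≈ -22.500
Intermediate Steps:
H(z) = 6 + 3*z (H(z) = 3*(z - 1*(-2)) = 3*(z + 2) = 3*(2 + z) = 6 + 3*z)
B(O) = (3 + O)/O (B(O) = (O + 3)/(O + 0) = (3 + O)/O)
B(6)*(-11) + H(M) = ((3 + 6)/6)*(-11) + (6 + 3*(-4)) = ((1/6)*9)*(-11) + (6 - 12) = (3/2)*(-11) - 6 = -33/2 - 6 = -45/2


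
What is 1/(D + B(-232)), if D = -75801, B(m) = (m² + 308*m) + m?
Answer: -1/93665 ≈ -1.0676e-5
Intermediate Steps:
B(m) = m² + 309*m
1/(D + B(-232)) = 1/(-75801 - 232*(309 - 232)) = 1/(-75801 - 232*77) = 1/(-75801 - 17864) = 1/(-93665) = -1/93665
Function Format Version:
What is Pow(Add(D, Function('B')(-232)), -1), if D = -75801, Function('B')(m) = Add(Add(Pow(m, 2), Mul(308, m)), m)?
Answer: Rational(-1, 93665) ≈ -1.0676e-5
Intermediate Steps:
Function('B')(m) = Add(Pow(m, 2), Mul(309, m))
Pow(Add(D, Function('B')(-232)), -1) = Pow(Add(-75801, Mul(-232, Add(309, -232))), -1) = Pow(Add(-75801, Mul(-232, 77)), -1) = Pow(Add(-75801, -17864), -1) = Pow(-93665, -1) = Rational(-1, 93665)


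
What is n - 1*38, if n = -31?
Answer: -69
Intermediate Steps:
n - 1*38 = -31 - 1*38 = -31 - 38 = -69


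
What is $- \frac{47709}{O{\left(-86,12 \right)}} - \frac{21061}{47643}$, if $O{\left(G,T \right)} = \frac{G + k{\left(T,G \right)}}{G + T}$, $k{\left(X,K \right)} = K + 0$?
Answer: $- \frac{84102807065}{4097298} \approx -20526.0$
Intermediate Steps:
$k{\left(X,K \right)} = K$
$O{\left(G,T \right)} = \frac{2 G}{G + T}$ ($O{\left(G,T \right)} = \frac{G + G}{G + T} = \frac{2 G}{G + T}$)
$- \frac{47709}{O{\left(-86,12 \right)}} - \frac{21061}{47643} = - \frac{47709}{2 \left(-86\right) \frac{1}{-86 + 12}} - \frac{21061}{47643} = - \frac{47709}{2 \left(-86\right) \frac{1}{-74}} - \frac{21061}{47643} = - \frac{47709}{2 \left(-86\right) \left(- \frac{1}{74}\right)} - \frac{21061}{47643} = - \frac{47709}{\frac{86}{37}} - \frac{21061}{47643} = \left(-47709\right) \frac{37}{86} - \frac{21061}{47643} = - \frac{1765233}{86} - \frac{21061}{47643} = - \frac{84102807065}{4097298}$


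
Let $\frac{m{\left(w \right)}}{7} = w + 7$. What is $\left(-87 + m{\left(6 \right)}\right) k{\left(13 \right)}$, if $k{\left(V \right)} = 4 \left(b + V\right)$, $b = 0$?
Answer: $208$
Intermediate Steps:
$m{\left(w \right)} = 49 + 7 w$ ($m{\left(w \right)} = 7 \left(w + 7\right) = 7 \left(7 + w\right) = 49 + 7 w$)
$k{\left(V \right)} = 4 V$ ($k{\left(V \right)} = 4 \left(0 + V\right) = 4 V$)
$\left(-87 + m{\left(6 \right)}\right) k{\left(13 \right)} = \left(-87 + \left(49 + 7 \cdot 6\right)\right) 4 \cdot 13 = \left(-87 + \left(49 + 42\right)\right) 52 = \left(-87 + 91\right) 52 = 4 \cdot 52 = 208$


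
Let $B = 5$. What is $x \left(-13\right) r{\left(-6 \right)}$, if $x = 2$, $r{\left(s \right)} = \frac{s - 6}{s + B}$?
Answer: $-312$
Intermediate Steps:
$r{\left(s \right)} = \frac{-6 + s}{5 + s}$ ($r{\left(s \right)} = \frac{s - 6}{s + 5} = \frac{-6 + s}{5 + s}$)
$x \left(-13\right) r{\left(-6 \right)} = 2 \left(-13\right) \frac{-6 - 6}{5 - 6} = - 26 \frac{1}{-1} \left(-12\right) = - 26 \left(\left(-1\right) \left(-12\right)\right) = \left(-26\right) 12 = -312$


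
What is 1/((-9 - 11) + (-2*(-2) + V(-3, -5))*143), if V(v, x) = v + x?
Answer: -1/592 ≈ -0.0016892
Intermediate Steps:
1/((-9 - 11) + (-2*(-2) + V(-3, -5))*143) = 1/((-9 - 11) + (-2*(-2) + (-3 - 5))*143) = 1/(-20 + (4 - 8)*143) = 1/(-20 - 4*143) = 1/(-20 - 572) = 1/(-592) = -1/592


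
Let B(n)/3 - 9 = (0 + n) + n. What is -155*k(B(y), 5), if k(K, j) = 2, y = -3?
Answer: -310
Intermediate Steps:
B(n) = 27 + 6*n (B(n) = 27 + 3*((0 + n) + n) = 27 + 3*(n + n) = 27 + 3*(2*n) = 27 + 6*n)
-155*k(B(y), 5) = -155*2 = -310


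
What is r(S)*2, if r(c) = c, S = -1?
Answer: -2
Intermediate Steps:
r(S)*2 = -1*2 = -2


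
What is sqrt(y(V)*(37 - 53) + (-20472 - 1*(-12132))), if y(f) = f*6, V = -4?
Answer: 6*I*sqrt(221) ≈ 89.196*I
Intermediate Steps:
y(f) = 6*f
sqrt(y(V)*(37 - 53) + (-20472 - 1*(-12132))) = sqrt((6*(-4))*(37 - 53) + (-20472 - 1*(-12132))) = sqrt(-24*(-16) + (-20472 + 12132)) = sqrt(384 - 8340) = sqrt(-7956) = 6*I*sqrt(221)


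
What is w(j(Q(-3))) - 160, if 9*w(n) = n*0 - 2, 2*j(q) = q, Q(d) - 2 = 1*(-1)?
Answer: -1442/9 ≈ -160.22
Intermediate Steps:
Q(d) = 1 (Q(d) = 2 + 1*(-1) = 2 - 1 = 1)
j(q) = q/2
w(n) = -2/9 (w(n) = (n*0 - 2)/9 = (0 - 2)/9 = (⅑)*(-2) = -2/9)
w(j(Q(-3))) - 160 = -2/9 - 160 = -1442/9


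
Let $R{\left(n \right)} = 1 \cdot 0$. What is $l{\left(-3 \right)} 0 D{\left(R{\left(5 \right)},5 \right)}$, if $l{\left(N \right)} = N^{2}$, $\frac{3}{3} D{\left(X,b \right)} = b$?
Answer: $0$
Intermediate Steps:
$R{\left(n \right)} = 0$
$D{\left(X,b \right)} = b$
$l{\left(-3 \right)} 0 D{\left(R{\left(5 \right)},5 \right)} = \left(-3\right)^{2} \cdot 0 \cdot 5 = 9 \cdot 0 \cdot 5 = 0 \cdot 5 = 0$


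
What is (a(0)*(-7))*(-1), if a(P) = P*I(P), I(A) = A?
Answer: 0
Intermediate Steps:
a(P) = P² (a(P) = P*P = P²)
(a(0)*(-7))*(-1) = (0²*(-7))*(-1) = (0*(-7))*(-1) = 0*(-1) = 0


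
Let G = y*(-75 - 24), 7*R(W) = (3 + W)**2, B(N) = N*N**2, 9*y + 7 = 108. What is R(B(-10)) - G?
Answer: 1001786/7 ≈ 1.4311e+5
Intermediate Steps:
y = 101/9 (y = -7/9 + (1/9)*108 = -7/9 + 12 = 101/9 ≈ 11.222)
B(N) = N**3
R(W) = (3 + W)**2/7
G = -1111 (G = 101*(-75 - 24)/9 = (101/9)*(-99) = -1111)
R(B(-10)) - G = (3 + (-10)**3)**2/7 - 1*(-1111) = (3 - 1000)**2/7 + 1111 = (1/7)*(-997)**2 + 1111 = (1/7)*994009 + 1111 = 994009/7 + 1111 = 1001786/7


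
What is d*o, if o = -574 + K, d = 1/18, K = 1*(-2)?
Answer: -32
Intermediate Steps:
K = -2
d = 1/18 ≈ 0.055556
o = -576 (o = -574 - 2 = -576)
d*o = (1/18)*(-576) = -32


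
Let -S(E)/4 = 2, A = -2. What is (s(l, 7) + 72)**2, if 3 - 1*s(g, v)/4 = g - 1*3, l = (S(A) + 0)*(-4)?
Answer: 1024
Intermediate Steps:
S(E) = -8 (S(E) = -4*2 = -8)
l = 32 (l = (-8 + 0)*(-4) = -8*(-4) = 32)
s(g, v) = 24 - 4*g (s(g, v) = 12 - 4*(g - 1*3) = 12 - 4*(g - 3) = 12 - 4*(-3 + g) = 12 + (12 - 4*g) = 24 - 4*g)
(s(l, 7) + 72)**2 = ((24 - 4*32) + 72)**2 = ((24 - 128) + 72)**2 = (-104 + 72)**2 = (-32)**2 = 1024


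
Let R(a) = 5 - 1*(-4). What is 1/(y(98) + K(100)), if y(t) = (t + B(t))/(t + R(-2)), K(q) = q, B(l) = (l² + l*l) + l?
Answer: 107/30104 ≈ 0.0035543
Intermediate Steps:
R(a) = 9 (R(a) = 5 + 4 = 9)
B(l) = l + 2*l² (B(l) = (l² + l²) + l = 2*l² + l = l + 2*l²)
y(t) = (t + t*(1 + 2*t))/(9 + t) (y(t) = (t + t*(1 + 2*t))/(t + 9) = (t + t*(1 + 2*t))/(9 + t))
1/(y(98) + K(100)) = 1/(2*98*(1 + 98)/(9 + 98) + 100) = 1/(2*98*99/107 + 100) = 1/(2*98*(1/107)*99 + 100) = 1/(19404/107 + 100) = 1/(30104/107) = 107/30104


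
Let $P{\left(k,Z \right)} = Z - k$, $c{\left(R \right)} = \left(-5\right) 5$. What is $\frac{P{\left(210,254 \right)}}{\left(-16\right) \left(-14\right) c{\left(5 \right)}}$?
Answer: $- \frac{11}{1400} \approx -0.0078571$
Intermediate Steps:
$c{\left(R \right)} = -25$
$\frac{P{\left(210,254 \right)}}{\left(-16\right) \left(-14\right) c{\left(5 \right)}} = \frac{254 - 210}{\left(-16\right) \left(-14\right) \left(-25\right)} = \frac{254 - 210}{224 \left(-25\right)} = \frac{44}{-5600} = 44 \left(- \frac{1}{5600}\right) = - \frac{11}{1400}$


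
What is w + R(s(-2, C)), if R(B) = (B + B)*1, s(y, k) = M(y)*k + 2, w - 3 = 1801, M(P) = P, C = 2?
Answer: 1800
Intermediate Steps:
w = 1804 (w = 3 + 1801 = 1804)
s(y, k) = 2 + k*y (s(y, k) = y*k + 2 = k*y + 2 = 2 + k*y)
R(B) = 2*B (R(B) = (2*B)*1 = 2*B)
w + R(s(-2, C)) = 1804 + 2*(2 + 2*(-2)) = 1804 + 2*(2 - 4) = 1804 + 2*(-2) = 1804 - 4 = 1800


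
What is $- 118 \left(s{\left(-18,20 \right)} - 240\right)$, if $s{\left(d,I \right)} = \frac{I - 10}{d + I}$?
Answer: $27730$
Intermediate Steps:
$s{\left(d,I \right)} = \frac{-10 + I}{I + d}$
$- 118 \left(s{\left(-18,20 \right)} - 240\right) = - 118 \left(\frac{-10 + 20}{20 - 18} - 240\right) = - 118 \left(\frac{1}{2} \cdot 10 - 240\right) = - 118 \left(5 - 240\right) = \left(-118\right) \left(-235\right) = 27730$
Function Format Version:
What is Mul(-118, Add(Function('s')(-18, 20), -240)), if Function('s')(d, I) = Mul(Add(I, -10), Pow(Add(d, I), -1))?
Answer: 27730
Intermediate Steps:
Function('s')(d, I) = Mul(Pow(Add(I, d), -1), Add(-10, I)) (Function('s')(d, I) = Mul(Add(-10, I), Pow(Add(I, d), -1)) = Mul(Pow(Add(I, d), -1), Add(-10, I)))
Mul(-118, Add(Function('s')(-18, 20), -240)) = Mul(-118, Add(Mul(Pow(Add(20, -18), -1), Add(-10, 20)), -240)) = Mul(-118, Add(Mul(Pow(2, -1), 10), -240)) = Mul(-118, Add(Mul(Rational(1, 2), 10), -240)) = Mul(-118, Add(5, -240)) = Mul(-118, -235) = 27730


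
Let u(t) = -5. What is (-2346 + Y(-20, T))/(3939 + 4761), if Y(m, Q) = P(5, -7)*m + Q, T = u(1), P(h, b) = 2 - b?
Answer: -2531/8700 ≈ -0.29092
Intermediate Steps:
T = -5
Y(m, Q) = Q + 9*m (Y(m, Q) = (2 - 1*(-7))*m + Q = (2 + 7)*m + Q = 9*m + Q = Q + 9*m)
(-2346 + Y(-20, T))/(3939 + 4761) = (-2346 + (-5 + 9*(-20)))/(3939 + 4761) = (-2346 + (-5 - 180))/8700 = (-2346 - 185)*(1/8700) = -2531*1/8700 = -2531/8700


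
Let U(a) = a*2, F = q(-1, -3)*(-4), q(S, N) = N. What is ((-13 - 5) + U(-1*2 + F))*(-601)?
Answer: -1202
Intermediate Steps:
F = 12 (F = -3*(-4) = 12)
U(a) = 2*a
((-13 - 5) + U(-1*2 + F))*(-601) = ((-13 - 5) + 2*(-1*2 + 12))*(-601) = (-18 + 2*(-2 + 12))*(-601) = (-18 + 2*10)*(-601) = (-18 + 20)*(-601) = 2*(-601) = -1202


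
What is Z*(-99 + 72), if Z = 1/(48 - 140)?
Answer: 27/92 ≈ 0.29348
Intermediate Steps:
Z = -1/92 (Z = 1/(-92) = -1/92 ≈ -0.010870)
Z*(-99 + 72) = -(-99 + 72)/92 = -1/92*(-27) = 27/92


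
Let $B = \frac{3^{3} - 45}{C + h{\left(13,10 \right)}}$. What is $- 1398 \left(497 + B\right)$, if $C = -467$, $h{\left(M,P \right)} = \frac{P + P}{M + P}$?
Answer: $- \frac{7449593898}{10721} \approx -6.9486 \cdot 10^{5}$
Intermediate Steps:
$h{\left(M,P \right)} = \frac{2 P}{M + P}$
$B = \frac{414}{10721}$ ($B = \frac{3^{3} - 45}{-467 + 2 \cdot 10 \frac{1}{13 + 10}} = \frac{27 - 45}{-467 + 2 \cdot 10 \cdot \frac{1}{23}} = - \frac{18}{-467 + 2 \cdot 10 \cdot \frac{1}{23}} = - \frac{18}{-467 + \frac{20}{23}} = - \frac{18}{- \frac{10721}{23}} = \left(-18\right) \left(- \frac{23}{10721}\right) = \frac{414}{10721} \approx 0.038616$)
$- 1398 \left(497 + B\right) = - 1398 \left(497 + \frac{414}{10721}\right) = \left(-1398\right) \frac{5328751}{10721} = - \frac{7449593898}{10721}$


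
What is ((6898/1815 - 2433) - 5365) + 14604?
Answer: 12359788/1815 ≈ 6809.8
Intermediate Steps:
((6898/1815 - 2433) - 5365) + 14604 = (-4408997/1815 - 5365) + 14604 = -14146472/1815 + 14604 = 12359788/1815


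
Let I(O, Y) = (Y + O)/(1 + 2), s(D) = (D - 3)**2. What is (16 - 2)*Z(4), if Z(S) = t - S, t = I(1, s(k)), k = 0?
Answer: -28/3 ≈ -9.3333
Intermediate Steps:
s(D) = (-3 + D)**2
I(O, Y) = O/3 + Y/3 (I(O, Y) = (O + Y)/3 = (O + Y)*(1/3) = O/3 + Y/3)
t = 10/3 (t = (1/3)*1 + (-3 + 0)**2/3 = 1/3 + (1/3)*(-3)**2 = 1/3 + (1/3)*9 = 1/3 + 3 = 10/3 ≈ 3.3333)
Z(S) = 10/3 - S
(16 - 2)*Z(4) = (16 - 2)*(10/3 - 1*4) = 14*(10/3 - 4) = 14*(-2/3) = -28/3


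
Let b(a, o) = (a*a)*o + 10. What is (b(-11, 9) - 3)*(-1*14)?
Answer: -15344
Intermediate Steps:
b(a, o) = 10 + o*a² (b(a, o) = a²*o + 10 = o*a² + 10 = 10 + o*a²)
(b(-11, 9) - 3)*(-1*14) = ((10 + 9*(-11)²) - 3)*(-1*14) = ((10 + 9*121) - 3)*(-14) = ((10 + 1089) - 3)*(-14) = (1099 - 3)*(-14) = 1096*(-14) = -15344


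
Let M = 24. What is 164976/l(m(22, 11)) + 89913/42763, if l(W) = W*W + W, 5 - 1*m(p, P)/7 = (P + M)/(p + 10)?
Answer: 25420009551/118250125 ≈ 214.97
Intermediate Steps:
m(p, P) = 35 - 7*(24 + P)/(10 + p) (m(p, P) = 35 - 7*(P + 24)/(p + 10) = 35 - 7*(24 + P)/(10 + p))
l(W) = W + W² (l(W) = W² + W = W + W²)
164976/l(m(22, 11)) + 89913/42763 = 164976/(((7*(26 - 1*11 + 5*22)/(10 + 22))*(1 + 7*(26 - 1*11 + 5*22)/(10 + 22)))) + 89913/42763 = 164976/(((7*(26 - 11 + 110)/32)*(1 + 7*(26 - 11 + 110)/32))) + 89913*(1/42763) = 164976/(((7*(1/32)*125)*(1 + 7*(1/32)*125))) + 2193/1043 = 164976/((875*(1 + 875/32)/32)) + 2193/1043 = 164976/(((875/32)*(907/32))) + 2193/1043 = 164976/(793625/1024) + 2193/1043 = 164976*(1024/793625) + 2193/1043 = 24133632/113375 + 2193/1043 = 25420009551/118250125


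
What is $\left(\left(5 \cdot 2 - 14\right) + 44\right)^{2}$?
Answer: $1600$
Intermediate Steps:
$\left(\left(5 \cdot 2 - 14\right) + 44\right)^{2} = \left(\left(10 - 14\right) + 44\right)^{2} = \left(-4 + 44\right)^{2} = 40^{2} = 1600$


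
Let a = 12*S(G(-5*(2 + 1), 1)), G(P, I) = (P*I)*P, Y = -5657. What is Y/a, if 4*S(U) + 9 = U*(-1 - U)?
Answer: 5657/152577 ≈ 0.037076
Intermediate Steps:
G(P, I) = I*P**2 (G(P, I) = (I*P)*P = I*P**2)
S(U) = -9/4 + U*(-1 - U)/4 (S(U) = -9/4 + (U*(-1 - U))/4 = -9/4 + U*(-1 - U)/4)
a = -152577 (a = 12*(-9/4 - (-5*(2 + 1))**2/4 - 625*(2 + 1)**4/4) = 12*(-9/4 - (-5*3)**2/4 - (1*(-5*3)**2)**2/4) = 12*(-9/4 - (-15)**2/4 - (1*(-15)**2)**2/4) = 12*(-9/4 - 225/4 - (1*225)**2/4) = 12*(-9/4 - 1/4*225 - 1/4*225**2) = 12*(-9/4 - 225/4 - 1/4*50625) = 12*(-9/4 - 225/4 - 50625/4) = 12*(-50859/4) = -152577)
Y/a = -5657/(-152577) = -5657*(-1/152577) = 5657/152577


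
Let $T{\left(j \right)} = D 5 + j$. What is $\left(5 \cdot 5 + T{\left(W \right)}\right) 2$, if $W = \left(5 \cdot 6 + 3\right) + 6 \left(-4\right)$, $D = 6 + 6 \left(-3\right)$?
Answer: $-52$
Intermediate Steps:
$D = -12$ ($D = 6 - 18 = -12$)
$W = 9$ ($W = \left(30 + 3\right) - 24 = 33 - 24 = 9$)
$T{\left(j \right)} = -60 + j$ ($T{\left(j \right)} = \left(-12\right) 5 + j = -60 + j$)
$\left(5 \cdot 5 + T{\left(W \right)}\right) 2 = \left(5 \cdot 5 + \left(-60 + 9\right)\right) 2 = \left(25 - 51\right) 2 = \left(-26\right) 2 = -52$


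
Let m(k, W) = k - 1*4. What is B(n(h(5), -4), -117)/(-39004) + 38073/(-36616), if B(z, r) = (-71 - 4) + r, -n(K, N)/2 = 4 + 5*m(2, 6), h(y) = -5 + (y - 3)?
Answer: -1856745/1794184 ≈ -1.0349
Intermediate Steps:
m(k, W) = -4 + k (m(k, W) = k - 4 = -4 + k)
h(y) = -8 + y (h(y) = -5 + (-3 + y) = -8 + y)
n(K, N) = 12 (n(K, N) = -2*(4 + 5*(-4 + 2)) = -2*(4 + 5*(-2)) = -2*(4 - 10) = -2*(-6) = 12)
B(z, r) = -75 + r
B(n(h(5), -4), -117)/(-39004) + 38073/(-36616) = (-75 - 117)/(-39004) + 38073/(-36616) = -192*(-1/39004) + 38073*(-1/36616) = 48/9751 - 38073/36616 = -1856745/1794184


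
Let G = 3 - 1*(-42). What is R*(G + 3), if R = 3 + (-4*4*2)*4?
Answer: -6000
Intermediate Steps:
G = 45 (G = 3 + 42 = 45)
R = -125 (R = 3 - 16*2*4 = 3 - 32*4 = 3 - 128 = -125)
R*(G + 3) = -125*(45 + 3) = -125*48 = -6000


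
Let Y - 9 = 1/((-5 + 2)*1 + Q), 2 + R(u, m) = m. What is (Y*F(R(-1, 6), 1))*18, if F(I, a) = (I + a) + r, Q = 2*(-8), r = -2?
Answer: 9180/19 ≈ 483.16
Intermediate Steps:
Q = -16
R(u, m) = -2 + m
F(I, a) = -2 + I + a (F(I, a) = (I + a) - 2 = -2 + I + a)
Y = 170/19 (Y = 9 + 1/((-5 + 2)*1 - 16) = 9 + 1/(-3*1 - 16) = 9 + 1/(-3 - 16) = 9 + 1/(-19) = 9 - 1/19 = 170/19 ≈ 8.9474)
(Y*F(R(-1, 6), 1))*18 = (170*(-2 + (-2 + 6) + 1)/19)*18 = (170*(-2 + 4 + 1)/19)*18 = ((170/19)*3)*18 = (510/19)*18 = 9180/19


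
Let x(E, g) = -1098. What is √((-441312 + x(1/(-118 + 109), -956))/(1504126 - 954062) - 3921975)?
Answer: I*√74167112747388990/137516 ≈ 1980.4*I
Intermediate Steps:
√((-441312 + x(1/(-118 + 109), -956))/(1504126 - 954062) - 3921975) = √((-441312 - 1098)/(1504126 - 954062) - 3921975) = √(-442410/550064 - 3921975) = √(-442410*1/550064 - 3921975) = √(-221205/275032 - 3921975) = √(-1078668849405/275032) = I*√74167112747388990/137516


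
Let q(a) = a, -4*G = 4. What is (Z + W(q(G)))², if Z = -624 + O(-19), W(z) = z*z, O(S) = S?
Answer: 412164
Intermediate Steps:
G = -1 (G = -¼*4 = -1)
W(z) = z²
Z = -643 (Z = -624 - 19 = -643)
(Z + W(q(G)))² = (-643 + (-1)²)² = (-643 + 1)² = (-642)² = 412164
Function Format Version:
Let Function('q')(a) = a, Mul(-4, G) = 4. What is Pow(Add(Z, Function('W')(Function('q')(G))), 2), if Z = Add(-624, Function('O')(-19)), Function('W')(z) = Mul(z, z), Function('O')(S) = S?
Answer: 412164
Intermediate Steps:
G = -1 (G = Mul(Rational(-1, 4), 4) = -1)
Function('W')(z) = Pow(z, 2)
Z = -643 (Z = Add(-624, -19) = -643)
Pow(Add(Z, Function('W')(Function('q')(G))), 2) = Pow(Add(-643, Pow(-1, 2)), 2) = Pow(Add(-643, 1), 2) = Pow(-642, 2) = 412164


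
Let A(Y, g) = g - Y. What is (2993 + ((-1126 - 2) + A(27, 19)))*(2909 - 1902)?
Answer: 1869999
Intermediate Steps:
(2993 + ((-1126 - 2) + A(27, 19)))*(2909 - 1902) = (2993 + ((-1126 - 2) + (19 - 1*27)))*(2909 - 1902) = (2993 + (-1128 + (19 - 27)))*1007 = (2993 + (-1128 - 8))*1007 = (2993 - 1136)*1007 = 1857*1007 = 1869999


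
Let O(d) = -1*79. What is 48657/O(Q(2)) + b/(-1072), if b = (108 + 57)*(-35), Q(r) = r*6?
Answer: -51704079/84688 ≈ -610.52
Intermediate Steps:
Q(r) = 6*r
O(d) = -79
b = -5775 (b = 165*(-35) = -5775)
48657/O(Q(2)) + b/(-1072) = 48657/(-79) - 5775/(-1072) = 48657*(-1/79) - 5775*(-1/1072) = -48657/79 + 5775/1072 = -51704079/84688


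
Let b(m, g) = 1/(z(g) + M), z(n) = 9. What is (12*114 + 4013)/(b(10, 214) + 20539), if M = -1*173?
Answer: 882484/3368395 ≈ 0.26199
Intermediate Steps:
M = -173
b(m, g) = -1/164 (b(m, g) = 1/(9 - 173) = 1/(-164) = -1/164)
(12*114 + 4013)/(b(10, 214) + 20539) = (12*114 + 4013)/(-1/164 + 20539) = (1368 + 4013)/(3368395/164) = 5381*(164/3368395) = 882484/3368395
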